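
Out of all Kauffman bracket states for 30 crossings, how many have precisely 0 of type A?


We choose which 0 of 30 crossings get A-smoothings.
C(30, 0) = 30! / (0! * 30!)
= 1

1


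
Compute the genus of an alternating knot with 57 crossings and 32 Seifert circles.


For alternating knots, g = (c - s + 1)/2.
= (57 - 32 + 1)/2
= 26/2 = 13

13


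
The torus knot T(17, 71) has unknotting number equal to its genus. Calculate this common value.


For a torus knot T(p,q), both the unknotting number and genus equal (p-1)(q-1)/2.
= (17-1)(71-1)/2
= 16*70/2
= 1120/2 = 560

560


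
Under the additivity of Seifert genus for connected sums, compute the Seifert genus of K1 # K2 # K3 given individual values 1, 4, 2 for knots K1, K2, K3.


The Seifert genus is additive under connected sum.
Seifert genus(K1 # K2 # K3) = (1) + (4) + (2)
= 7

7


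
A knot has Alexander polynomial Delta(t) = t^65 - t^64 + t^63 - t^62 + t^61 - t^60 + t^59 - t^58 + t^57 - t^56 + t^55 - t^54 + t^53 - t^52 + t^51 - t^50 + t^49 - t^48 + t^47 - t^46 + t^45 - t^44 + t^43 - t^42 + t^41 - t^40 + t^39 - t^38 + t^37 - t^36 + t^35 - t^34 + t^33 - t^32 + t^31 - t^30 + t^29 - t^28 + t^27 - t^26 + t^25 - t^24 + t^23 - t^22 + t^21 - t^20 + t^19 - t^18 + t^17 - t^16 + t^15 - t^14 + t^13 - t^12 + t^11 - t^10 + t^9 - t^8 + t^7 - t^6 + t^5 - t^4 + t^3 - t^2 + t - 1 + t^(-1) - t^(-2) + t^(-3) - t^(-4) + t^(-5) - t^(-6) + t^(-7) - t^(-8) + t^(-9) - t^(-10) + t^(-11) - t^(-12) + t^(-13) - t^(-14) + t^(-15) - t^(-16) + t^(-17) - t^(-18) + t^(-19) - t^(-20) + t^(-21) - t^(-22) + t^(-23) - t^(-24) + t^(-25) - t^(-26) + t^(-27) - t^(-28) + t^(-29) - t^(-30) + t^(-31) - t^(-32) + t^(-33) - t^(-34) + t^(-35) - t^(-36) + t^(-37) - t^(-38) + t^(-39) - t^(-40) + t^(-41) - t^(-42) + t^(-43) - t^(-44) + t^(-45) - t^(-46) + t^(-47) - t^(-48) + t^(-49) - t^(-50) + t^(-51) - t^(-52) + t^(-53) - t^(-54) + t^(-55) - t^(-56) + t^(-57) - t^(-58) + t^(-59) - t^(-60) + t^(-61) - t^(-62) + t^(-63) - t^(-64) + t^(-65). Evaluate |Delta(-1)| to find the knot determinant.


Step 1: The polynomial has 131 terms with alternating signs, exponents from 65 down to -65.
Step 2: Substitute t = -1. The i-th term has coefficient (-1)^i and exponent (m-i),
  so its value is (-1)^i * (-1)^(m-i) = (-1)^m = -1 for every i.
Step 3: All 131 terms equal -1, so Delta(-1) = 131 * (-1) = -131
Step 4: |Delta(-1)| = 131

131


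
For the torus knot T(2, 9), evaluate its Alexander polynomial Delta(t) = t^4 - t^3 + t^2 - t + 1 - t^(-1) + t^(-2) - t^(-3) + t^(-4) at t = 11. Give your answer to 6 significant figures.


Substituting t = 11 into Delta(t) = t^4 - t^3 + t^2 - t + 1 - t^(-1) + t^(-2) - t^(-3) + t^(-4):
Term values: (14641) + (-1331) + (121) + (-11) + (1) + (-0.0909091) + (0.00826446) + (-0.000751315) + (6.83013e-05)
Sum = 13420.91667
Rounded to 6 significant figures: 13420.9

13420.9


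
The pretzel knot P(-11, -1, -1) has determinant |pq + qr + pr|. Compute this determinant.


Step 1: Compute pq + qr + pr.
pq = (-11)*(-1) = 11
qr = (-1)*(-1) = 1
pr = (-11)*(-1) = 11
pq + qr + pr = 11 + 1 + 11 = 23
Step 2: Take absolute value.
det(P(-11,-1,-1)) = |23| = 23

23


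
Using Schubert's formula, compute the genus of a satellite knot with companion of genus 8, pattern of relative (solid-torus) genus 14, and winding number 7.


Schubert: g(satellite) = g_rel(pattern) + |winding| * g(companion),
where g_rel(pattern) is the genus of the pattern relative to the solid torus.
= 14 + 7 * 8
= 14 + 56 = 70

70


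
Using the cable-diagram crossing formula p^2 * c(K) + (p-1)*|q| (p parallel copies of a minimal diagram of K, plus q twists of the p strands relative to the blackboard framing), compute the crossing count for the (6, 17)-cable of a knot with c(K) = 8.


Step 1: Each of the c(K) crossings of the companion diagram becomes p*p = p^2 crossings among the p parallel strands, and each of the |q| twists s_1 s_2 ... s_(p-1) adds (p-1) crossings.
  Crossings = p^2 * c(K) + (p-1)*|q|
Step 2: = 6^2 * 8 + (6-1)*17
Step 3: = 36*8 + 5*17
Step 4: = 288 + 85 = 373

373


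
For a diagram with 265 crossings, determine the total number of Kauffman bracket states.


Each crossing contributes 2 choices (A-smoothing or B-smoothing).
Total states = 2^265 = 59285549689505892056868344324448208820874232148807968788202283012051522375647232

59285549689505892056868344324448208820874232148807968788202283012051522375647232


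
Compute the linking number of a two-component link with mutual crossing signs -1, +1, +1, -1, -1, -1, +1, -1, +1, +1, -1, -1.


Step 1: Count positive crossings: 5
Step 2: Count negative crossings: 7
Step 3: Sum of signs = 5 - 7 = -2
Step 4: Linking number = sum/2 = -2/2 = -1

-1


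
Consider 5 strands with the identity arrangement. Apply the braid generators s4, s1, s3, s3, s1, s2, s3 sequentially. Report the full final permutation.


Starting with identity [1, 2, 3, 4, 5].
Apply generators in sequence:
  After s4: [1, 2, 3, 5, 4]
  After s1: [2, 1, 3, 5, 4]
  After s3: [2, 1, 5, 3, 4]
  After s3: [2, 1, 3, 5, 4]
  After s1: [1, 2, 3, 5, 4]
  After s2: [1, 3, 2, 5, 4]
  After s3: [1, 3, 5, 2, 4]
Final permutation: [1, 3, 5, 2, 4]

[1, 3, 5, 2, 4]


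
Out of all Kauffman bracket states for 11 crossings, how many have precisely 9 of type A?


We choose which 9 of 11 crossings get A-smoothings.
C(11, 9) = 11! / (9! * 2!)
= 55

55


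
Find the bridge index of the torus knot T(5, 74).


The bridge number of T(p,q) is min(p,q).
min(5, 74) = 5

5


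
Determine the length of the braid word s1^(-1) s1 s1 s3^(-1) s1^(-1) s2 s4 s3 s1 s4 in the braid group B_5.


The word length counts the number of generators (including inverses).
Listing each generator: s1^(-1), s1, s1, s3^(-1), s1^(-1), s2, s4, s3, s1, s4
There are 10 generators in this braid word.

10


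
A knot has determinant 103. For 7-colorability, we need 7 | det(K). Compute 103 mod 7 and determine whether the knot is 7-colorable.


Step 1: A knot is p-colorable if and only if p divides its determinant.
Step 2: Compute 103 mod 7.
103 = 14 * 7 + 5
Step 3: 103 mod 7 = 5
Step 4: The knot is 7-colorable: no

5


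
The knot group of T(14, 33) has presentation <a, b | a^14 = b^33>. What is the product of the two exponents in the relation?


The relation is a^14 = b^33.
Product of exponents = 14 * 33
= 462

462


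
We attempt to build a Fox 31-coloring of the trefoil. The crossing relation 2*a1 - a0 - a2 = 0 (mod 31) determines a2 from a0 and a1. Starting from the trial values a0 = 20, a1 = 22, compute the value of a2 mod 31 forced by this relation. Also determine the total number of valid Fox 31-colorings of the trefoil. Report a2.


Step 1: Apply the given crossing relation 2*a1 - a0 - a2 = 0 (mod 31).
  a2 = 2*a1 - a0 mod 31
  a2 = 2*22 - 20 mod 31
  a2 = 44 - 20 mod 31
  a2 = 24 mod 31 = 24
Step 2: The trefoil has determinant 3.
  Number of Fox p-colorings (p prime) is p^2 if p = 3, else p.
  Since 31 does not divide 3, only trivial (constant) colorings exist.
  (So the trial a0 = 20, a1 = 22 with a0 != a1 does NOT extend to a valid coloring of the whole trefoil: the other two crossing relations require 3*(a1 - a0) = 0 (mod 31), which fails.)
  Total colorings = 31
Step 3: a2 = 24, total Fox 31-colorings = 31

24


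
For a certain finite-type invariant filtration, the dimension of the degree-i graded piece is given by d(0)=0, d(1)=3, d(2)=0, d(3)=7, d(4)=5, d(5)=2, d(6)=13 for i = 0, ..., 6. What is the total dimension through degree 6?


Total dimension = d(0) + d(1) + ... + d(6)
= 0 + 3 + 0 + 7 + 5 + 2 + 13
= 30

30


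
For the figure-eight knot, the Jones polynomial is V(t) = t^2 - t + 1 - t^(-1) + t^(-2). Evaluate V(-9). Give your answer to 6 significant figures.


Substituting t = -9 into V(t) = t^2 - t + 1 - t^(-1) + t^(-2):
  (+)t^(2) = 81
  (-)t^(1) = 9
  (+)t^(0) = 1
  (-)t^(-1) = 0.111111
  (+)t^(-2) = 0.0123457
Sum = (81) + (9) + (1) + (0.111111) + (0.0123457)
= 91.12345679
Rounded to 6 significant figures: 91.1235

91.1235


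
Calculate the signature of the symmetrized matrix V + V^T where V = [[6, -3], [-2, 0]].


Step 1: V + V^T = [[12, -5], [-5, 0]]
Step 2: trace = 12, det = -25
Step 3: Discriminant = 12^2 - 4*(-25) = 244
Step 4: Eigenvalues: 13.8102, -1.81025
Step 5: Signature = (# positive eigenvalues) - (# negative eigenvalues) = 0

0


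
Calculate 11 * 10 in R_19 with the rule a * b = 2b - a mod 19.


11 * 10 = 2*10 - 11 mod 19
= 20 - 11 mod 19
= 9 mod 19 = 9

9


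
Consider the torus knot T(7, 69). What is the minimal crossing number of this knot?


For a torus knot T(p, q) with gcd(p,q)=1,
the crossing number is min(p*(q-1), q*(p-1)).
p*(q-1) = 7*68 = 476
q*(p-1) = 69*6 = 414
min(476, 414) = 414

414


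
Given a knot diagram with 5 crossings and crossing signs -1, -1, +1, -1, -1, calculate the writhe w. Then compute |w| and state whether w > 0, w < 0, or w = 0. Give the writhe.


Step 1: Count positive crossings (+1).
Positive crossings: 1
Step 2: Count negative crossings (-1).
Negative crossings: 4
Step 3: Writhe = (positive) - (negative)
w = 1 - 4 = -3
Step 4: |w| = 3, and w is negative

-3


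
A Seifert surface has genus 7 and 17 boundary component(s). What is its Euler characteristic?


chi = 2 - 2g - b
= 2 - 2*7 - 17
= 2 - 14 - 17 = -29

-29


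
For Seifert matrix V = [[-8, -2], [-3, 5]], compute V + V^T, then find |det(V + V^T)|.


Step 1: Form V + V^T where V = [[-8, -2], [-3, 5]]
  V^T = [[-8, -3], [-2, 5]]
  V + V^T = [[-16, -5], [-5, 10]]
Step 2: det(V + V^T) = (-16)*10 - (-5)*(-5)
  = -160 - 25 = -185
Step 3: Knot determinant = |det(V + V^T)| = |-185| = 185

185


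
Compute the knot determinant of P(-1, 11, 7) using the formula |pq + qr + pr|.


Step 1: Compute pq + qr + pr.
pq = (-1)*11 = -11
qr = 11*7 = 77
pr = (-1)*7 = -7
pq + qr + pr = -11 + 77 + (-7) = 59
Step 2: Take absolute value.
det(P(-1,11,7)) = |59| = 59

59


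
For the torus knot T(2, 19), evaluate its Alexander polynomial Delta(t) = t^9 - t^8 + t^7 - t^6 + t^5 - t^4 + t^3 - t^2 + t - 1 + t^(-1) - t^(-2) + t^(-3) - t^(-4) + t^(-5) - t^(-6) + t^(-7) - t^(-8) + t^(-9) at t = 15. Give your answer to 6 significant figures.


Substituting t = 15 into Delta(t) = t^9 - t^8 + t^7 - t^6 + t^5 - t^4 + t^3 - t^2 + t - 1 + t^(-1) - t^(-2) + t^(-3) - t^(-4) + t^(-5) - t^(-6) + t^(-7) - t^(-8) + t^(-9):
Term values: (38443359375) + (-2562890625) + (170859375) + (-11390625) + (759375) + (-50625) + (3375) + (-225) + (15) + (-1) + (0.0666667) + (-0.00444444) + (0.000296296) + (-1.97531e-05) + (1.31687e-06) + (-8.77915e-08) + (5.85277e-09) + (-3.90184e-10) + (2.60123e-11)
Sum = 3.604064941e+10
Rounded to 6 significant figures: 3.60406e+10

3.60406e+10


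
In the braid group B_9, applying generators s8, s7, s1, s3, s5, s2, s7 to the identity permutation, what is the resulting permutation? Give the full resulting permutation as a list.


Starting with identity [1, 2, 3, 4, 5, 6, 7, 8, 9].
Apply generators in sequence:
  After s8: [1, 2, 3, 4, 5, 6, 7, 9, 8]
  After s7: [1, 2, 3, 4, 5, 6, 9, 7, 8]
  After s1: [2, 1, 3, 4, 5, 6, 9, 7, 8]
  After s3: [2, 1, 4, 3, 5, 6, 9, 7, 8]
  After s5: [2, 1, 4, 3, 6, 5, 9, 7, 8]
  After s2: [2, 4, 1, 3, 6, 5, 9, 7, 8]
  After s7: [2, 4, 1, 3, 6, 5, 7, 9, 8]
Final permutation: [2, 4, 1, 3, 6, 5, 7, 9, 8]

[2, 4, 1, 3, 6, 5, 7, 9, 8]


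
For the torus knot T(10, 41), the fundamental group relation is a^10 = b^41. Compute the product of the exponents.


The relation is a^10 = b^41.
Product of exponents = 10 * 41
= 410

410


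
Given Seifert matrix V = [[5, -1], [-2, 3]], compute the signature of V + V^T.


Step 1: V + V^T = [[10, -3], [-3, 6]]
Step 2: trace = 16, det = 51
Step 3: Discriminant = 16^2 - 4*51 = 52
Step 4: Eigenvalues: 11.6056, 4.39445
Step 5: Signature = (# positive eigenvalues) - (# negative eigenvalues) = 2

2


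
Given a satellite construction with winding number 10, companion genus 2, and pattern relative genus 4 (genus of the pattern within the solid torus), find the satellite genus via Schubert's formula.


Schubert: g(satellite) = g_rel(pattern) + |winding| * g(companion),
where g_rel(pattern) is the genus of the pattern relative to the solid torus.
= 4 + 10 * 2
= 4 + 20 = 24

24


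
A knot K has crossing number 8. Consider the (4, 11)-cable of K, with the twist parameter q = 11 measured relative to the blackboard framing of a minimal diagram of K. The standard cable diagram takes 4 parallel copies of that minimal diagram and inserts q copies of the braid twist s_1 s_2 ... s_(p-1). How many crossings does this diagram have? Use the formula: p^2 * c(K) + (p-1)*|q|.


Step 1: Each of the c(K) crossings of the companion diagram becomes p*p = p^2 crossings among the p parallel strands, and each of the |q| twists s_1 s_2 ... s_(p-1) adds (p-1) crossings.
  Crossings = p^2 * c(K) + (p-1)*|q|
Step 2: = 4^2 * 8 + (4-1)*11
Step 3: = 16*8 + 3*11
Step 4: = 128 + 33 = 161

161


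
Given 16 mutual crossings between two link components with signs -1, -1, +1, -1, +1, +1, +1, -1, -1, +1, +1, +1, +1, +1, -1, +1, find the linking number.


Step 1: Count positive crossings: 10
Step 2: Count negative crossings: 6
Step 3: Sum of signs = 10 - 6 = 4
Step 4: Linking number = sum/2 = 4/2 = 2

2


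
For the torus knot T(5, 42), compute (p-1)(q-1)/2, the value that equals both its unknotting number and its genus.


For a torus knot T(p,q), both the unknotting number and genus equal (p-1)(q-1)/2.
= (5-1)(42-1)/2
= 4*41/2
= 164/2 = 82

82


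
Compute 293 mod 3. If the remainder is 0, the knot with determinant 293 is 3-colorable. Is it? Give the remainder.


Step 1: A knot is p-colorable if and only if p divides its determinant.
Step 2: Compute 293 mod 3.
293 = 97 * 3 + 2
Step 3: 293 mod 3 = 2
Step 4: The knot is 3-colorable: no

2


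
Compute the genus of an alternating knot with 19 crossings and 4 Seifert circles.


For alternating knots, g = (c - s + 1)/2.
= (19 - 4 + 1)/2
= 16/2 = 8

8


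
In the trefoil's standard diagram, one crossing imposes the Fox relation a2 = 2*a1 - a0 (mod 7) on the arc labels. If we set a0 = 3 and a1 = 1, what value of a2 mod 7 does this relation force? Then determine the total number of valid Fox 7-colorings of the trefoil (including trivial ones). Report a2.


Step 1: Apply the given crossing relation 2*a1 - a0 - a2 = 0 (mod 7).
  a2 = 2*a1 - a0 mod 7
  a2 = 2*1 - 3 mod 7
  a2 = 2 - 3 mod 7
  a2 = -1 mod 7 = 6
Step 2: The trefoil has determinant 3.
  Number of Fox p-colorings (p prime) is p^2 if p = 3, else p.
  Since 7 does not divide 3, only trivial (constant) colorings exist.
  (So the trial a0 = 3, a1 = 1 with a0 != a1 does NOT extend to a valid coloring of the whole trefoil: the other two crossing relations require 3*(a1 - a0) = 0 (mod 7), which fails.)
  Total colorings = 7
Step 3: a2 = 6, total Fox 7-colorings = 7

6


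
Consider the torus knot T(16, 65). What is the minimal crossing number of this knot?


For a torus knot T(p, q) with gcd(p,q)=1,
the crossing number is min(p*(q-1), q*(p-1)).
p*(q-1) = 16*64 = 1024
q*(p-1) = 65*15 = 975
min(1024, 975) = 975

975


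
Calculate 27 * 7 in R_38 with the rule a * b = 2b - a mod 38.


27 * 7 = 2*7 - 27 mod 38
= 14 - 27 mod 38
= -13 mod 38 = 25

25


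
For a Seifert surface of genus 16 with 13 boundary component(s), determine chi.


chi = 2 - 2g - b
= 2 - 2*16 - 13
= 2 - 32 - 13 = -43

-43


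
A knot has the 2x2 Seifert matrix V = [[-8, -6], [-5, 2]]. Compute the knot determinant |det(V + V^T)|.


Step 1: Form V + V^T where V = [[-8, -6], [-5, 2]]
  V^T = [[-8, -5], [-6, 2]]
  V + V^T = [[-16, -11], [-11, 4]]
Step 2: det(V + V^T) = (-16)*4 - (-11)*(-11)
  = -64 - 121 = -185
Step 3: Knot determinant = |det(V + V^T)| = |-185| = 185

185


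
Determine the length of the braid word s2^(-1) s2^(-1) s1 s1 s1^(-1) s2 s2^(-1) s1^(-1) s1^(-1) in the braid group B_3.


The word length counts the number of generators (including inverses).
Listing each generator: s2^(-1), s2^(-1), s1, s1, s1^(-1), s2, s2^(-1), s1^(-1), s1^(-1)
There are 9 generators in this braid word.

9


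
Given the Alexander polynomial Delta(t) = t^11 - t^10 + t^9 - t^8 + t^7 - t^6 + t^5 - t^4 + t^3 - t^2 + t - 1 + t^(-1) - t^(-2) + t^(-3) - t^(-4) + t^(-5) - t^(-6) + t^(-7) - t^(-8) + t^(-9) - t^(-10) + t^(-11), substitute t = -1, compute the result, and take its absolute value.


Step 1: The polynomial has 23 terms with alternating signs, exponents from 11 down to -11.
Step 2: Substitute t = -1. The i-th term has coefficient (-1)^i and exponent (m-i),
  so its value is (-1)^i * (-1)^(m-i) = (-1)^m = -1 for every i.
Step 3: All 23 terms equal -1, so Delta(-1) = 23 * (-1) = -23
Step 4: |Delta(-1)| = 23

23


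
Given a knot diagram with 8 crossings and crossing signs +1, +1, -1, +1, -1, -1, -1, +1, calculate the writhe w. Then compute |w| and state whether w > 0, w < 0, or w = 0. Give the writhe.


Step 1: Count positive crossings (+1).
Positive crossings: 4
Step 2: Count negative crossings (-1).
Negative crossings: 4
Step 3: Writhe = (positive) - (negative)
w = 4 - 4 = 0
Step 4: |w| = 0, and w is zero

0


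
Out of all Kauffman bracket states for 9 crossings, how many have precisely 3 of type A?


We choose which 3 of 9 crossings get A-smoothings.
C(9, 3) = 9! / (3! * 6!)
= 84

84


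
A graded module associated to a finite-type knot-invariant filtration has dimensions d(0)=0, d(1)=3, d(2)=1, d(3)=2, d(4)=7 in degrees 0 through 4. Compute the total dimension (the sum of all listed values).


Total dimension = d(0) + d(1) + ... + d(4)
= 0 + 3 + 1 + 2 + 7
= 13

13


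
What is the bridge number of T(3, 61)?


The bridge number of T(p,q) is min(p,q).
min(3, 61) = 3

3


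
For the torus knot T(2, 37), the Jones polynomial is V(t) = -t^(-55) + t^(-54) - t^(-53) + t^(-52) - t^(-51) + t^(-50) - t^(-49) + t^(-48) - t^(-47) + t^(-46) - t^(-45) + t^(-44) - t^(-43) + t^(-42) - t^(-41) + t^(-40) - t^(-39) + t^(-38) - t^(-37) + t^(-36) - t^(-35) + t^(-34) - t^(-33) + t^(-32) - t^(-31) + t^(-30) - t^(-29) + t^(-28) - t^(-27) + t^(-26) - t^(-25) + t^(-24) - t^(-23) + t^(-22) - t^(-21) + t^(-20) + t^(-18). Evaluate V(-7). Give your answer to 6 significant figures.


Substituting t = -7 into V(t) = -t^(-55) + t^(-54) - t^(-53) + t^(-52) - t^(-51) + t^(-50) - t^(-49) + t^(-48) - t^(-47) + t^(-46) - t^(-45) + t^(-44) - t^(-43) + t^(-42) - t^(-41) + t^(-40) - t^(-39) + t^(-38) - t^(-37) + t^(-36) - t^(-35) + t^(-34) - t^(-33) + t^(-32) - t^(-31) + t^(-30) - t^(-29) + t^(-28) - t^(-27) + t^(-26) - t^(-25) + t^(-24) - t^(-23) + t^(-22) - t^(-21) + t^(-20) + t^(-18):
  (-)t^(-55) = 3.30832e-47
  (+)t^(-54) = 2.31583e-46
  (-)t^(-53) = 1.62108e-45
  (+)t^(-52) = 1.13475e-44
  (-)t^(-51) = 7.94328e-44
  (+)t^(-50) = 5.5603e-43
  (-)t^(-49) = 3.89221e-42
  (+)t^(-48) = 2.72455e-41
  (-)t^(-47) = 1.90718e-40
  (+)t^(-46) = 1.33503e-39
  (-)t^(-45) = 9.34519e-39
  (+)t^(-44) = 6.54163e-38
  (-)t^(-43) = 4.57914e-37
  (+)t^(-42) = 3.2054e-36
  (-)t^(-41) = 2.24378e-35
  (+)t^(-40) = 1.57065e-34
  (-)t^(-39) = 1.09945e-33
  (+)t^(-38) = 7.69617e-33
  (-)t^(-37) = 5.38732e-32
  (+)t^(-36) = 3.77112e-31
  (-)t^(-35) = 2.63979e-30
  (+)t^(-34) = 1.84785e-29
  (-)t^(-33) = 1.29349e-28
  (+)t^(-32) = 9.05446e-28
  (-)t^(-31) = 6.33812e-27
  (+)t^(-30) = 4.43669e-26
  (-)t^(-29) = 3.10568e-25
  (+)t^(-28) = 2.17398e-24
  (-)t^(-27) = 1.52178e-23
  (+)t^(-26) = 1.06525e-22
  (-)t^(-25) = 7.45674e-22
  (+)t^(-24) = 5.21972e-21
  (-)t^(-23) = 3.6538e-20
  (+)t^(-22) = 2.55766e-19
  (-)t^(-21) = 1.79036e-18
  (+)t^(-20) = 1.25325e-17
  (+)t^(-18) = 6.14095e-16
Sum = (3.30832e-47) + (2.31583e-46) + (1.62108e-45) + (1.13475e-44) + (7.94328e-44) + (5.5603e-43) + (3.89221e-42) + (2.72455e-41) + (1.90718e-40) + (1.33503e-39) + (9.34519e-39) + (6.54163e-38) + (4.57914e-37) + (3.2054e-36) + (2.24378e-35) + (1.57065e-34) + (1.09945e-33) + (7.69617e-33) + (5.38732e-32) + (3.77112e-31) + (2.63979e-30) + (1.84785e-29) + (1.29349e-28) + (9.05446e-28) + (6.33812e-27) + (4.43669e-26) + (3.10568e-25) + (2.17398e-24) + (1.52178e-23) + (1.06525e-22) + (7.45674e-22) + (5.21972e-21) + (3.6538e-20) + (2.55766e-19) + (1.79036e-18) + (1.25325e-17) + (6.14095e-16)
= 6.287159019e-16
Rounded to 6 significant figures: 6.28716e-16

6.28716e-16


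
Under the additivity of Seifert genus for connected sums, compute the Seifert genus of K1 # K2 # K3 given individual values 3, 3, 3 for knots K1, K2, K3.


The Seifert genus is additive under connected sum.
Seifert genus(K1 # K2 # K3) = (3) + (3) + (3)
= 9

9


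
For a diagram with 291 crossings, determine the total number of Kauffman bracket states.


Each crossing contributes 2 choices (A-smoothing or B-smoothing).
Total states = 2^291 = 3978585891278293137243057985174566720803649206378781739523711815145275976100267004264448

3978585891278293137243057985174566720803649206378781739523711815145275976100267004264448


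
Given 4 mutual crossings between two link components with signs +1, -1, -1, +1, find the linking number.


Step 1: Count positive crossings: 2
Step 2: Count negative crossings: 2
Step 3: Sum of signs = 2 - 2 = 0
Step 4: Linking number = sum/2 = 0/2 = 0

0


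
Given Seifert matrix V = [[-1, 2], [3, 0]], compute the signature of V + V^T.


Step 1: V + V^T = [[-2, 5], [5, 0]]
Step 2: trace = -2, det = -25
Step 3: Discriminant = (-2)^2 - 4*(-25) = 104
Step 4: Eigenvalues: 4.09902, -6.09902
Step 5: Signature = (# positive eigenvalues) - (# negative eigenvalues) = 0

0


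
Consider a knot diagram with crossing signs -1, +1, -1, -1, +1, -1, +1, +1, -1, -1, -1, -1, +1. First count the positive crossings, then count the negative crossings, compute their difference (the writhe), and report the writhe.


Step 1: Count positive crossings (+1).
Positive crossings: 5
Step 2: Count negative crossings (-1).
Negative crossings: 8
Step 3: Writhe = (positive) - (negative)
w = 5 - 8 = -3
Step 4: |w| = 3, and w is negative

-3


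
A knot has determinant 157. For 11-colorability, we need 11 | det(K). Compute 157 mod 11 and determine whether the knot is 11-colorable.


Step 1: A knot is p-colorable if and only if p divides its determinant.
Step 2: Compute 157 mod 11.
157 = 14 * 11 + 3
Step 3: 157 mod 11 = 3
Step 4: The knot is 11-colorable: no

3


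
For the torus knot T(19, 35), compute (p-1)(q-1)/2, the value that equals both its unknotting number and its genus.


For a torus knot T(p,q), both the unknotting number and genus equal (p-1)(q-1)/2.
= (19-1)(35-1)/2
= 18*34/2
= 612/2 = 306

306


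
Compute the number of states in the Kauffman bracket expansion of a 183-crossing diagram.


Each crossing contributes 2 choices (A-smoothing or B-smoothing).
Total states = 2^183 = 12259964326927110866866776217202473468949912977468817408

12259964326927110866866776217202473468949912977468817408


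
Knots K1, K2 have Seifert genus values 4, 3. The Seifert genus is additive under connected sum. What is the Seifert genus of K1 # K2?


The Seifert genus is additive under connected sum.
Seifert genus(K1 # K2) = (4) + (3)
= 7

7


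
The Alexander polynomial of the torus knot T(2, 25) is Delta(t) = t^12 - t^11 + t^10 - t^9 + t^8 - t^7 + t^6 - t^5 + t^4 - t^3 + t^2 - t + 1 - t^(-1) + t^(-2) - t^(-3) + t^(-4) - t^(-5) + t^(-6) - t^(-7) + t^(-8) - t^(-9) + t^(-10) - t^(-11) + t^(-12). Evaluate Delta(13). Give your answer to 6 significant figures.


Substituting t = 13 into Delta(t) = t^12 - t^11 + t^10 - t^9 + t^8 - t^7 + t^6 - t^5 + t^4 - t^3 + t^2 - t + 1 - t^(-1) + t^(-2) - t^(-3) + t^(-4) - t^(-5) + t^(-6) - t^(-7) + t^(-8) - t^(-9) + t^(-10) - t^(-11) + t^(-12):
Term values: (23298085122481) + (-1792160394037) + (137858491849) + (-10604499373) + (815730721) + (-62748517) + (4826809) + (-371293) + (28561) + (-2197) + (169) + (-13) + (1) + (-0.0769231) + (0.00591716) + (-0.000455166) + (3.50128e-05) + (-2.69329e-06) + (2.07176e-07) + (-1.59366e-08) + (1.22589e-09) + (-9.42996e-11) + (7.25382e-12) + (-5.57986e-13) + (4.2922e-14)
Sum = 2.163393619e+13
Rounded to 6 significant figures: 2.16339e+13

2.16339e+13


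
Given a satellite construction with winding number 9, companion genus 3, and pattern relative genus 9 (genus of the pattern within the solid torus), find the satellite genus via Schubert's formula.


Schubert: g(satellite) = g_rel(pattern) + |winding| * g(companion),
where g_rel(pattern) is the genus of the pattern relative to the solid torus.
= 9 + 9 * 3
= 9 + 27 = 36

36


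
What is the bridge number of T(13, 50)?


The bridge number of T(p,q) is min(p,q).
min(13, 50) = 13

13


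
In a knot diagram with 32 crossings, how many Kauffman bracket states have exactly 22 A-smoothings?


We choose which 22 of 32 crossings get A-smoothings.
C(32, 22) = 32! / (22! * 10!)
= 64512240

64512240


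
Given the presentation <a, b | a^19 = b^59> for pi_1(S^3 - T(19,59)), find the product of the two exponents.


The relation is a^19 = b^59.
Product of exponents = 19 * 59
= 1121

1121


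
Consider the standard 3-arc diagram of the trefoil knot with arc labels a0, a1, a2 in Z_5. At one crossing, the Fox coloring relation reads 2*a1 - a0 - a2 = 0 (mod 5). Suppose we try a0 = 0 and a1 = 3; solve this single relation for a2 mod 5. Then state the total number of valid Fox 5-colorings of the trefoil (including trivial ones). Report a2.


Step 1: Apply the given crossing relation 2*a1 - a0 - a2 = 0 (mod 5).
  a2 = 2*a1 - a0 mod 5
  a2 = 2*3 - 0 mod 5
  a2 = 6 - 0 mod 5
  a2 = 6 mod 5 = 1
Step 2: The trefoil has determinant 3.
  Number of Fox p-colorings (p prime) is p^2 if p = 3, else p.
  Since 5 does not divide 3, only trivial (constant) colorings exist.
  (So the trial a0 = 0, a1 = 3 with a0 != a1 does NOT extend to a valid coloring of the whole trefoil: the other two crossing relations require 3*(a1 - a0) = 0 (mod 5), which fails.)
  Total colorings = 5
Step 3: a2 = 1, total Fox 5-colorings = 5

1


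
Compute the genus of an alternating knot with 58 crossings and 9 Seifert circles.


For alternating knots, g = (c - s + 1)/2.
= (58 - 9 + 1)/2
= 50/2 = 25

25


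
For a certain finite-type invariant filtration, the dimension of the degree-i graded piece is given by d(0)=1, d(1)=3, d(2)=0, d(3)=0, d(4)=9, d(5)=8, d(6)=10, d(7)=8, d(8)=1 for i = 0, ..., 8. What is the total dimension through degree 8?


Total dimension = d(0) + d(1) + ... + d(8)
= 1 + 3 + 0 + 0 + 9 + 8 + 10 + 8 + 1
= 40

40


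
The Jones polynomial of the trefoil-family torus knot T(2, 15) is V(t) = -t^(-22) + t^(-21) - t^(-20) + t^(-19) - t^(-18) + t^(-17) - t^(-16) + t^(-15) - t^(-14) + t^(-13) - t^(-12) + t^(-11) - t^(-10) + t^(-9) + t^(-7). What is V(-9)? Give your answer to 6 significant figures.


Substituting t = -9 into V(t) = -t^(-22) + t^(-21) - t^(-20) + t^(-19) - t^(-18) + t^(-17) - t^(-16) + t^(-15) - t^(-14) + t^(-13) - t^(-12) + t^(-11) - t^(-10) + t^(-9) + t^(-7):
  (-)t^(-22) = -1.01546e-21
  (+)t^(-21) = -9.13918e-21
  (-)t^(-20) = -8.22526e-20
  (+)t^(-19) = -7.40274e-19
  (-)t^(-18) = -6.66246e-18
  (+)t^(-17) = -5.99622e-17
  (-)t^(-16) = -5.3966e-16
  (+)t^(-15) = -4.85694e-15
  (-)t^(-14) = -4.37124e-14
  (+)t^(-13) = -3.93412e-13
  (-)t^(-12) = -3.54071e-12
  (+)t^(-11) = -3.18664e-11
  (-)t^(-10) = -2.86797e-10
  (+)t^(-9) = -2.58117e-09
  (+)t^(-7) = -2.09075e-07
Sum = (-1.01546e-21) + (-9.13918e-21) + (-8.22526e-20) + (-7.40274e-19) + (-6.66246e-18) + (-5.99622e-17) + (-5.3966e-16) + (-4.85694e-15) + (-4.37124e-14) + (-3.93412e-13) + (-3.54071e-12) + (-3.18664e-11) + (-2.86797e-10) + (-2.58117e-09) + (-2.09075e-07)
= -2.119789798e-07
Rounded to 6 significant figures: -2.11979e-07

-2.11979e-07


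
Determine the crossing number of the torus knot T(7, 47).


For a torus knot T(p, q) with gcd(p,q)=1,
the crossing number is min(p*(q-1), q*(p-1)).
p*(q-1) = 7*46 = 322
q*(p-1) = 47*6 = 282
min(322, 282) = 282

282


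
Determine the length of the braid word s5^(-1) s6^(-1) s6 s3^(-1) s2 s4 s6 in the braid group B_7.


The word length counts the number of generators (including inverses).
Listing each generator: s5^(-1), s6^(-1), s6, s3^(-1), s2, s4, s6
There are 7 generators in this braid word.

7


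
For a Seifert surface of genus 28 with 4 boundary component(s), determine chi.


chi = 2 - 2g - b
= 2 - 2*28 - 4
= 2 - 56 - 4 = -58

-58


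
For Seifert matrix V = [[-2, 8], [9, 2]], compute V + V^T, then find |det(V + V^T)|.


Step 1: Form V + V^T where V = [[-2, 8], [9, 2]]
  V^T = [[-2, 9], [8, 2]]
  V + V^T = [[-4, 17], [17, 4]]
Step 2: det(V + V^T) = (-4)*4 - 17*17
  = -16 - 289 = -305
Step 3: Knot determinant = |det(V + V^T)| = |-305| = 305

305


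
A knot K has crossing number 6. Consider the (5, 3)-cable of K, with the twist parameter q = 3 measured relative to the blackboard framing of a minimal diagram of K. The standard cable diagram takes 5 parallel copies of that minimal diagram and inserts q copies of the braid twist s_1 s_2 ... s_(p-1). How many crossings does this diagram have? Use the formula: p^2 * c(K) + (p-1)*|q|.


Step 1: Each of the c(K) crossings of the companion diagram becomes p*p = p^2 crossings among the p parallel strands, and each of the |q| twists s_1 s_2 ... s_(p-1) adds (p-1) crossings.
  Crossings = p^2 * c(K) + (p-1)*|q|
Step 2: = 5^2 * 6 + (5-1)*3
Step 3: = 25*6 + 4*3
Step 4: = 150 + 12 = 162

162


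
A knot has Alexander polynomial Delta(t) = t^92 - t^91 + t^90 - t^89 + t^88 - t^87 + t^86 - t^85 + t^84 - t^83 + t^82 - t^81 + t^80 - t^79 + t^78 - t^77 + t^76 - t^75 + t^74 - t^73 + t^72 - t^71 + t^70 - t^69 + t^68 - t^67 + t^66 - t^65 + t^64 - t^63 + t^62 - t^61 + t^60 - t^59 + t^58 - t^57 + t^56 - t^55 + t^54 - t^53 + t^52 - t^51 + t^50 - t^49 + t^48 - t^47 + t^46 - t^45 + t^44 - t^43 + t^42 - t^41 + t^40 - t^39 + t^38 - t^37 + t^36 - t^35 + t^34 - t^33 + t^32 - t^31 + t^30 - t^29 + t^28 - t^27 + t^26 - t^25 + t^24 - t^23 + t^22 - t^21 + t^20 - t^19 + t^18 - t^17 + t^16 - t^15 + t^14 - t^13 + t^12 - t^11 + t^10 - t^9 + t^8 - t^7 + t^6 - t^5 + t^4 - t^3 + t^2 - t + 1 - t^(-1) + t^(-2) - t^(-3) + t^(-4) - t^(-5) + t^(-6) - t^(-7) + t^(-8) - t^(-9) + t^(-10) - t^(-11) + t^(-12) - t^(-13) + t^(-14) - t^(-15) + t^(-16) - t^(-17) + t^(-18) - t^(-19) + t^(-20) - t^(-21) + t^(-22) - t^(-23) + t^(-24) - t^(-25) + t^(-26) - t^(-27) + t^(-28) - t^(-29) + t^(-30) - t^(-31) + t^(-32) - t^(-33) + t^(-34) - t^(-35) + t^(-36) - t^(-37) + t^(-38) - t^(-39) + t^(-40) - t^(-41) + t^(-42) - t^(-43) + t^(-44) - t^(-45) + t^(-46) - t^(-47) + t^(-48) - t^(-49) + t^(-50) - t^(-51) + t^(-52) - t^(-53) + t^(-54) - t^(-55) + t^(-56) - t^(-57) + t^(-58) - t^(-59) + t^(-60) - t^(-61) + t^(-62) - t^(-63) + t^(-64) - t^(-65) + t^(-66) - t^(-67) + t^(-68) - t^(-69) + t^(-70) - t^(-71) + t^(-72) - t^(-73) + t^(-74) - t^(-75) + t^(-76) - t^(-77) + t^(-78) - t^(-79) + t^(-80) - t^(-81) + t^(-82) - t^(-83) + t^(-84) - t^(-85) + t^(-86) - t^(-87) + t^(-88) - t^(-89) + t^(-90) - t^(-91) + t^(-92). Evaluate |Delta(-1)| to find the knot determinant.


Step 1: The polynomial has 185 terms with alternating signs, exponents from 92 down to -92.
Step 2: Substitute t = -1. The i-th term has coefficient (-1)^i and exponent (m-i),
  so its value is (-1)^i * (-1)^(m-i) = (-1)^m = 1 for every i.
Step 3: All 185 terms equal 1, so Delta(-1) = 185 * (1) = 185
Step 4: |Delta(-1)| = 185

185


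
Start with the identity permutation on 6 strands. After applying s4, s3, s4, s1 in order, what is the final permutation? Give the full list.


Starting with identity [1, 2, 3, 4, 5, 6].
Apply generators in sequence:
  After s4: [1, 2, 3, 5, 4, 6]
  After s3: [1, 2, 5, 3, 4, 6]
  After s4: [1, 2, 5, 4, 3, 6]
  After s1: [2, 1, 5, 4, 3, 6]
Final permutation: [2, 1, 5, 4, 3, 6]

[2, 1, 5, 4, 3, 6]


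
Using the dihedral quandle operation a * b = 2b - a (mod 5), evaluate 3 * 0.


3 * 0 = 2*0 - 3 mod 5
= 0 - 3 mod 5
= -3 mod 5 = 2

2


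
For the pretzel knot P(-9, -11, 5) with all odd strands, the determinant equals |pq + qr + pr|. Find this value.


Step 1: Compute pq + qr + pr.
pq = (-9)*(-11) = 99
qr = (-11)*5 = -55
pr = (-9)*5 = -45
pq + qr + pr = 99 + (-55) + (-45) = -1
Step 2: Take absolute value.
det(P(-9,-11,5)) = |-1| = 1

1


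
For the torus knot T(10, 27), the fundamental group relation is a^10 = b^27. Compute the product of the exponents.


The relation is a^10 = b^27.
Product of exponents = 10 * 27
= 270

270


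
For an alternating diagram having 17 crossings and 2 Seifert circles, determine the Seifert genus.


For alternating knots, g = (c - s + 1)/2.
= (17 - 2 + 1)/2
= 16/2 = 8

8


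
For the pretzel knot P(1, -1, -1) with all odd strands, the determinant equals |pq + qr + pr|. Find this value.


Step 1: Compute pq + qr + pr.
pq = 1*(-1) = -1
qr = (-1)*(-1) = 1
pr = 1*(-1) = -1
pq + qr + pr = -1 + 1 + (-1) = -1
Step 2: Take absolute value.
det(P(1,-1,-1)) = |-1| = 1

1


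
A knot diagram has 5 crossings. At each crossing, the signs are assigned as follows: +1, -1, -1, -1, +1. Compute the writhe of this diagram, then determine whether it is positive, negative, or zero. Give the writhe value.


Step 1: Count positive crossings (+1).
Positive crossings: 2
Step 2: Count negative crossings (-1).
Negative crossings: 3
Step 3: Writhe = (positive) - (negative)
w = 2 - 3 = -1
Step 4: |w| = 1, and w is negative

-1


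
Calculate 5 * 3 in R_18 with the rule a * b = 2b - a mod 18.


5 * 3 = 2*3 - 5 mod 18
= 6 - 5 mod 18
= 1 mod 18 = 1

1


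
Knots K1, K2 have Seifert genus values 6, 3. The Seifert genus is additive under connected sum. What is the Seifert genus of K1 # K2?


The Seifert genus is additive under connected sum.
Seifert genus(K1 # K2) = (6) + (3)
= 9

9


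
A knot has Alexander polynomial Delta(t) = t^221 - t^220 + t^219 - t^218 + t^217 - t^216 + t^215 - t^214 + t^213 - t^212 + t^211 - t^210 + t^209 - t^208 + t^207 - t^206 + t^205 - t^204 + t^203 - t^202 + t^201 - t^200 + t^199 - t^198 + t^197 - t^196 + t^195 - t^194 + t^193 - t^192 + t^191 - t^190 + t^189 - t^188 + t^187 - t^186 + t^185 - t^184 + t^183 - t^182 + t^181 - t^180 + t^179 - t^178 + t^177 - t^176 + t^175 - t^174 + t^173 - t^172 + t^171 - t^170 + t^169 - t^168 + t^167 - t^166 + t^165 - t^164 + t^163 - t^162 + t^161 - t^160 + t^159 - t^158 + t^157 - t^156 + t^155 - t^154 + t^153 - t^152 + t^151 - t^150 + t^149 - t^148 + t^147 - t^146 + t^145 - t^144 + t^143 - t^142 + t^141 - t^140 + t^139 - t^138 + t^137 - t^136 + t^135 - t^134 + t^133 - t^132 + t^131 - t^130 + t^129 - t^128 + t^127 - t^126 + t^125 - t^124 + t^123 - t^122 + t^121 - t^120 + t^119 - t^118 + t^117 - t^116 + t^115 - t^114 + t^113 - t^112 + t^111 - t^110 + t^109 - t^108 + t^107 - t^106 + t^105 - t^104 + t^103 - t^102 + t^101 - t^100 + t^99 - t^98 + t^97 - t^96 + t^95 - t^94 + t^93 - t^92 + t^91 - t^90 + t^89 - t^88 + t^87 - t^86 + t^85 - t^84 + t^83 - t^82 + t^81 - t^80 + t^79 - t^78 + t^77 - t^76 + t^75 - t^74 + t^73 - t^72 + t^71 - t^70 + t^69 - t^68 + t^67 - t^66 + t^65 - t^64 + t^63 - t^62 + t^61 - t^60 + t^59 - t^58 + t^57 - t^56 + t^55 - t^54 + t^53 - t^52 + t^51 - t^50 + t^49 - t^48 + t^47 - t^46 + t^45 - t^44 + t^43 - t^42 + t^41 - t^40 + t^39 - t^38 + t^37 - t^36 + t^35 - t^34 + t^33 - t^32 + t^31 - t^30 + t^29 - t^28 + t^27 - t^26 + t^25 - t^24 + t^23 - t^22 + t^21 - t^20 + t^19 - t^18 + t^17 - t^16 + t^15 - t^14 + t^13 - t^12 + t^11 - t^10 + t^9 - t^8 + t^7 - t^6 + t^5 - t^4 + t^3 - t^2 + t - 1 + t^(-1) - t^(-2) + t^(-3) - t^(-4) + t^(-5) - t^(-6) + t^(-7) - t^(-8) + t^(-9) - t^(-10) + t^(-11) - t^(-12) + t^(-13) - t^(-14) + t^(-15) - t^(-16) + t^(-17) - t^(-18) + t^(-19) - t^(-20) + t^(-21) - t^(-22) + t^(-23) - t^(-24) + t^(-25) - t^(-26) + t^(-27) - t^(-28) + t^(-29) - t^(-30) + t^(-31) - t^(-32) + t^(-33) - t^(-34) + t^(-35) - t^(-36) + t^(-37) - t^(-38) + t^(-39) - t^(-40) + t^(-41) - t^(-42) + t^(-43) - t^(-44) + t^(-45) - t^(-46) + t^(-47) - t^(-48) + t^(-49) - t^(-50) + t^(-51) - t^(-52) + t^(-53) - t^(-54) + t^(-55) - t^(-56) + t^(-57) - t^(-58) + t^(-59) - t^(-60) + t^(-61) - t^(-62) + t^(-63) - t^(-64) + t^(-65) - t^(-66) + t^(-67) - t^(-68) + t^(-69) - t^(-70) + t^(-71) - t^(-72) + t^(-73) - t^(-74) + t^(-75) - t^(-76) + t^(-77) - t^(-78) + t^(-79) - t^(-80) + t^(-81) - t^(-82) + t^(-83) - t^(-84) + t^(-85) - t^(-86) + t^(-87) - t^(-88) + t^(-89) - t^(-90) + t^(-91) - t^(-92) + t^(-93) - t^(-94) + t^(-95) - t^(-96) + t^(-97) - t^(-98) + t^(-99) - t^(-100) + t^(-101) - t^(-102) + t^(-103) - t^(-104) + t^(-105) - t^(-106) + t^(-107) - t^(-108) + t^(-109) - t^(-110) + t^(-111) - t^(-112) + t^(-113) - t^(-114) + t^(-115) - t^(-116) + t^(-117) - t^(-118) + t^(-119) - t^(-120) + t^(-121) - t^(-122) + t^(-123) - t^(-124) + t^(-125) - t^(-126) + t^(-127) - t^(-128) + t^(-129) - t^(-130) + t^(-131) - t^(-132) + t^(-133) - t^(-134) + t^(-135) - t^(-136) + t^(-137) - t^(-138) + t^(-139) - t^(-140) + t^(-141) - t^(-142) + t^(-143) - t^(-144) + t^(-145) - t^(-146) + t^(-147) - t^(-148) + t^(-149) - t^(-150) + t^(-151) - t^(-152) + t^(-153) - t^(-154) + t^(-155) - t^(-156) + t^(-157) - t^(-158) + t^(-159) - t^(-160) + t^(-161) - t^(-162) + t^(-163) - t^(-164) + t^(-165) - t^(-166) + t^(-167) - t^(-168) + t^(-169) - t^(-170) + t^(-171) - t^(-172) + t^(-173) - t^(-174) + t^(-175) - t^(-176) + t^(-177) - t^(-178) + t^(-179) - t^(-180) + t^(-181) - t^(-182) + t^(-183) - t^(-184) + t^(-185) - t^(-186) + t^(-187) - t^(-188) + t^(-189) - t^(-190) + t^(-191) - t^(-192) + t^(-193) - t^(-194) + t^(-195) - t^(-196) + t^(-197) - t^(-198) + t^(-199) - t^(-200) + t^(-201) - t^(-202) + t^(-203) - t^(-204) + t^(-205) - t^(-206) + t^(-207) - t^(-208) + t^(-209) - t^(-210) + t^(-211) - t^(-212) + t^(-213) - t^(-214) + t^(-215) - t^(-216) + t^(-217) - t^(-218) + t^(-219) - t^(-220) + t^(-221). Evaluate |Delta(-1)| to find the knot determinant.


Step 1: The polynomial has 443 terms with alternating signs, exponents from 221 down to -221.
Step 2: Substitute t = -1. The i-th term has coefficient (-1)^i and exponent (m-i),
  so its value is (-1)^i * (-1)^(m-i) = (-1)^m = -1 for every i.
Step 3: All 443 terms equal -1, so Delta(-1) = 443 * (-1) = -443
Step 4: |Delta(-1)| = 443

443


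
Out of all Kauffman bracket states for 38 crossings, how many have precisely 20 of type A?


We choose which 20 of 38 crossings get A-smoothings.
C(38, 20) = 38! / (20! * 18!)
= 33578000610

33578000610


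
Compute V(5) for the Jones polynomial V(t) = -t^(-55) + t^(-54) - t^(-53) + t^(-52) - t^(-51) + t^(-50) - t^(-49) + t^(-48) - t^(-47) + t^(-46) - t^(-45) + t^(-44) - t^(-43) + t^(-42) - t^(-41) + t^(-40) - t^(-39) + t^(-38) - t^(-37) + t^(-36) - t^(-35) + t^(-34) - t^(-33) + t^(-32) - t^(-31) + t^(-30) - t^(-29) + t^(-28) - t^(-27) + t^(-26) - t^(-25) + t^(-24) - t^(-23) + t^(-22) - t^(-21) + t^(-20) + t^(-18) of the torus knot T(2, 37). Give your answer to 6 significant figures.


Substituting t = 5 into V(t) = -t^(-55) + t^(-54) - t^(-53) + t^(-52) - t^(-51) + t^(-50) - t^(-49) + t^(-48) - t^(-47) + t^(-46) - t^(-45) + t^(-44) - t^(-43) + t^(-42) - t^(-41) + t^(-40) - t^(-39) + t^(-38) - t^(-37) + t^(-36) - t^(-35) + t^(-34) - t^(-33) + t^(-32) - t^(-31) + t^(-30) - t^(-29) + t^(-28) - t^(-27) + t^(-26) - t^(-25) + t^(-24) - t^(-23) + t^(-22) - t^(-21) + t^(-20) + t^(-18):
  (-)t^(-55) = -3.60288e-39
  (+)t^(-54) = 1.80144e-38
  (-)t^(-53) = -9.0072e-38
  (+)t^(-52) = 4.5036e-37
  (-)t^(-51) = -2.2518e-36
  (+)t^(-50) = 1.1259e-35
  (-)t^(-49) = -5.6295e-35
  (+)t^(-48) = 2.81475e-34
  (-)t^(-47) = -1.40737e-33
  (+)t^(-46) = 7.03687e-33
  (-)t^(-45) = -3.51844e-32
  (+)t^(-44) = 1.75922e-31
  (-)t^(-43) = -8.79609e-31
  (+)t^(-42) = 4.39805e-30
  (-)t^(-41) = -2.19902e-29
  (+)t^(-40) = 1.09951e-28
  (-)t^(-39) = -5.49756e-28
  (+)t^(-38) = 2.74878e-27
  (-)t^(-37) = -1.37439e-26
  (+)t^(-36) = 6.87195e-26
  (-)t^(-35) = -3.43597e-25
  (+)t^(-34) = 1.71799e-24
  (-)t^(-33) = -8.58993e-24
  (+)t^(-32) = 4.29497e-23
  (-)t^(-31) = -2.14748e-22
  (+)t^(-30) = 1.07374e-21
  (-)t^(-29) = -5.36871e-21
  (+)t^(-28) = 2.68435e-20
  (-)t^(-27) = -1.34218e-19
  (+)t^(-26) = 6.71089e-19
  (-)t^(-25) = -3.35544e-18
  (+)t^(-24) = 1.67772e-17
  (-)t^(-23) = -8.38861e-17
  (+)t^(-22) = 4.1943e-16
  (-)t^(-21) = -2.09715e-15
  (+)t^(-20) = 1.04858e-14
  (+)t^(-18) = 2.62144e-13
Sum = (-3.60288e-39) + (1.80144e-38) + (-9.0072e-38) + (4.5036e-37) + (-2.2518e-36) + (1.1259e-35) + (-5.6295e-35) + (2.81475e-34) + (-1.40737e-33) + (7.03687e-33) + (-3.51844e-32) + (1.75922e-31) + (-8.79609e-31) + (4.39805e-30) + (-2.19902e-29) + (1.09951e-28) + (-5.49756e-28) + (2.74878e-27) + (-1.37439e-26) + (6.87195e-26) + (-3.43597e-25) + (1.71799e-24) + (-8.58993e-24) + (4.29497e-23) + (-2.14748e-22) + (1.07374e-21) + (-5.36871e-21) + (2.68435e-20) + (-1.34218e-19) + (6.71089e-19) + (-3.35544e-18) + (1.67772e-17) + (-8.38861e-17) + (4.1943e-16) + (-2.09715e-15) + (1.04858e-14) + (2.62144e-13)
= 2.708821333e-13
Rounded to 6 significant figures: 2.70882e-13

2.70882e-13
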